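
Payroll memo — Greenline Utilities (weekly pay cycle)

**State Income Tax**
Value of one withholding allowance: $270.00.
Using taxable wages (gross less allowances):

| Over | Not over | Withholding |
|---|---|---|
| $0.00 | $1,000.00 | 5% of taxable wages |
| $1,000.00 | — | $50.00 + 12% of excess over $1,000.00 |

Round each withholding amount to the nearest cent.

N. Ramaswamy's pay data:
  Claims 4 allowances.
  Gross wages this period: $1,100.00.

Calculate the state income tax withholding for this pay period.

State Income Tax: taxable = $1,100.00 − 4×$270.00 = $20.00
  5% × $20.00 = $1.00

$1.00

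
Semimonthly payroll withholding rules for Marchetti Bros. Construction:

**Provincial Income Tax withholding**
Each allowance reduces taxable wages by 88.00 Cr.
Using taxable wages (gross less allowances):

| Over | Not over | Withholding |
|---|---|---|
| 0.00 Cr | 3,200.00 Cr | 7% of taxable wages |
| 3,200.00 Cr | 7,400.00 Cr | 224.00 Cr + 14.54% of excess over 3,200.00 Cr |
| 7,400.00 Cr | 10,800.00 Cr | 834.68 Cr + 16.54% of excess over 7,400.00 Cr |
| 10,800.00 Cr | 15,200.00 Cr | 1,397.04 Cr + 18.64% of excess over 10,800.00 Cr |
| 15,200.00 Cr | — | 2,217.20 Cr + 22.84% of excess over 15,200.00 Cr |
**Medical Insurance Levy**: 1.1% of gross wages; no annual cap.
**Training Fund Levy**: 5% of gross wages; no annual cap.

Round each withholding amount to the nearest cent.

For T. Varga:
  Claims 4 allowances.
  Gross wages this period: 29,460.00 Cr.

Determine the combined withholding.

Provincial Income Tax: taxable = 29,460.00 Cr − 4×88.00 Cr = 29,108.00 Cr
  2,217.20 Cr + 22.84% × (29,108.00 Cr − 15,200.00 Cr) = 2,217.20 Cr + 22.84% × 13,908.00 Cr = 5,393.79 Cr
Medical Insurance Levy: 1.1% × 29,460.00 Cr = 324.06 Cr
Training Fund Levy: 5% × 29,460.00 Cr = 1,473.00 Cr
Total: 5,393.79 Cr + 324.06 Cr + 1,473.00 Cr = 7,190.85 Cr

7,190.85 Cr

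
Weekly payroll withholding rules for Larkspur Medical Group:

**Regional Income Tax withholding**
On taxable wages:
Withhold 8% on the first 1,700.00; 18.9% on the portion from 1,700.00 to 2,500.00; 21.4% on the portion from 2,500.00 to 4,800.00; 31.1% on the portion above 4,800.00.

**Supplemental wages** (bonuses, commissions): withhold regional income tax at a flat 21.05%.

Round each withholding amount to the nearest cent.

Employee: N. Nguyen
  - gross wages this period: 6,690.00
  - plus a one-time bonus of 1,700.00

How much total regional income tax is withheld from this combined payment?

Regional Income Tax: taxable = 6,690.00
  779.40 + 31.1% × (6,690.00 − 4,800.00) = 779.40 + 31.1% × 1,890.00 = 1,367.19
Supplemental (21.05% flat on bonus): 21.05% × 1,700.00 = 357.85
Total regional income tax: 1,367.19 + 357.85 = 1,725.04

1,725.04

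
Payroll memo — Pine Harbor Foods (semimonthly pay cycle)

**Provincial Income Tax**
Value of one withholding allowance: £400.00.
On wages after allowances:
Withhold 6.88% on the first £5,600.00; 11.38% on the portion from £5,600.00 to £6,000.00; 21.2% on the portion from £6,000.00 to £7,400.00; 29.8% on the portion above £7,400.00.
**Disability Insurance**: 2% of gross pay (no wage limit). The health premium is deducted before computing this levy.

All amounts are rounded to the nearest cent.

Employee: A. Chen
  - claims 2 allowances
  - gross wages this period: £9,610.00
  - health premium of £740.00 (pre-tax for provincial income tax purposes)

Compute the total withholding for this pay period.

Provincial Income Tax: taxable = £9,610.00 − £740.00 − 2×£400.00 = £8,070.00
  £727.60 + 29.8% × (£8,070.00 − £7,400.00) = £727.60 + 29.8% × £670.00 = £927.26
Disability Insurance: 2% × £8,870.00 = £177.40
Total: £927.26 + £177.40 = £1,104.66

£1,104.66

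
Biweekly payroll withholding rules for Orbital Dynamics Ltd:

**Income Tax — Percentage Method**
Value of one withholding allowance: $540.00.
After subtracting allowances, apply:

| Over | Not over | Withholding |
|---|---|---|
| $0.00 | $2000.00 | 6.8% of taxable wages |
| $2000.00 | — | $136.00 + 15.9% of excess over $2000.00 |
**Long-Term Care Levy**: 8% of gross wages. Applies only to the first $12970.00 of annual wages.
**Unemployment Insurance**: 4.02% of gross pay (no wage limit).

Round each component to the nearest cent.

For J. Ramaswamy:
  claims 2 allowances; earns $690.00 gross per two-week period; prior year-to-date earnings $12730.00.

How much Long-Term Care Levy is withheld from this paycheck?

Long-Term Care Levy: cap $12970.00 − YTD $12730.00 = $240.00 subject; 8% × $240.00 = $19.20

$19.20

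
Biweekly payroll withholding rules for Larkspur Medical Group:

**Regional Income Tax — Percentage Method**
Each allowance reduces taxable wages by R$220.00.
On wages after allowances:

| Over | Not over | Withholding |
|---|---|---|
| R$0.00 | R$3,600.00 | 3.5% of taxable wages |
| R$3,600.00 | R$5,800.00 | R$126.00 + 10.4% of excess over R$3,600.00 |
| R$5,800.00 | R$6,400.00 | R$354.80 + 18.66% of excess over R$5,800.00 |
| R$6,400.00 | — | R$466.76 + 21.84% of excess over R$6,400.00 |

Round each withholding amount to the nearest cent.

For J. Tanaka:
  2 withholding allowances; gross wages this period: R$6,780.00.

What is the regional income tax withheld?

R$455.56

Regional Income Tax: taxable = R$6,780.00 − 2×R$220.00 = R$6,340.00
  R$354.80 + 18.66% × (R$6,340.00 − R$5,800.00) = R$354.80 + 18.66% × R$540.00 = R$455.56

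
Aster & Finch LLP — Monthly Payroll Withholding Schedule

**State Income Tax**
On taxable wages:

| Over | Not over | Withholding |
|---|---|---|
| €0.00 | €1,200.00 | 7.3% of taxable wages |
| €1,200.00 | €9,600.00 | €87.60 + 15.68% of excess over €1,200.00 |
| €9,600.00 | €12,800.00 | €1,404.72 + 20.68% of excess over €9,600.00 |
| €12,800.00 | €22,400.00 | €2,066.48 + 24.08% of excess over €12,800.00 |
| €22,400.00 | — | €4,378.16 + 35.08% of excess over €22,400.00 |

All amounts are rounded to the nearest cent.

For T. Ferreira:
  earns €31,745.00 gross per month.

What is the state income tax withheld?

€7,656.39

State Income Tax: taxable = €31,745.00
  €4,378.16 + 35.08% × (€31,745.00 − €22,400.00) = €4,378.16 + 35.08% × €9,345.00 = €7,656.39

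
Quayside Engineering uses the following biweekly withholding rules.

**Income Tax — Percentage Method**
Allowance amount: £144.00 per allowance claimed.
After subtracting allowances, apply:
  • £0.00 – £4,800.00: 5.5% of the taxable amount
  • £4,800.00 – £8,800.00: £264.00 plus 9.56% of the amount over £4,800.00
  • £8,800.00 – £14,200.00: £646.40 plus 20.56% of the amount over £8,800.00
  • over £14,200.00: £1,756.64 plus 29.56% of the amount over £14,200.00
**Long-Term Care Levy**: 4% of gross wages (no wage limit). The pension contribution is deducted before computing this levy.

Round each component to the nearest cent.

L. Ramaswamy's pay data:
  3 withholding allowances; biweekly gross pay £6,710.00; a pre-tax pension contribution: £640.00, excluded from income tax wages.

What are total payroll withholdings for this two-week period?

£586.91

Income Tax: taxable = £6,710.00 − £640.00 − 3×£144.00 = £5,638.00
  £264.00 + 9.56% × (£5,638.00 − £4,800.00) = £264.00 + 9.56% × £838.00 = £344.11
Long-Term Care Levy: 4% × £6,070.00 = £242.80
Total: £344.11 + £242.80 = £586.91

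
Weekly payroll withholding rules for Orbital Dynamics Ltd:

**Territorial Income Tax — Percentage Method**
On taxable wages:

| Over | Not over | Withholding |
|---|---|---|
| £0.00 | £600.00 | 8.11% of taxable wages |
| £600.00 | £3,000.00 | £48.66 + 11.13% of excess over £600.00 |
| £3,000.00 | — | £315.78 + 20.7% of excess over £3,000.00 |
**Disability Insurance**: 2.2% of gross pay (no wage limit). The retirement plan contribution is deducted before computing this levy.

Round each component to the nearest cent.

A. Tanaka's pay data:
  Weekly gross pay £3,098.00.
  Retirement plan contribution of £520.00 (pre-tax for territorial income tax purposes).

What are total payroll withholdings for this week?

£325.53

Territorial Income Tax: taxable = £3,098.00 − £520.00 = £2,578.00
  £48.66 + 11.13% × (£2,578.00 − £600.00) = £48.66 + 11.13% × £1,978.00 = £268.81
Disability Insurance: 2.2% × £2,578.00 = £56.72
Total: £268.81 + £56.72 = £325.53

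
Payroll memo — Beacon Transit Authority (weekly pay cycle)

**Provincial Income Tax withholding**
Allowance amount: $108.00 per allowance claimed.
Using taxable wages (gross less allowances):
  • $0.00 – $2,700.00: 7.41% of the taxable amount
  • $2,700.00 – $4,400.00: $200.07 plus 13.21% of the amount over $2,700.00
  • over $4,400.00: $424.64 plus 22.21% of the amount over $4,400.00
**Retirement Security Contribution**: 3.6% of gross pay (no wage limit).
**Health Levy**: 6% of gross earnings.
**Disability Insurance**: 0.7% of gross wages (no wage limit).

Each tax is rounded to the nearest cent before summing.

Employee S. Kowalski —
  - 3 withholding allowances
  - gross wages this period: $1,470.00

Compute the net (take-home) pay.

$1,233.67

Provincial Income Tax: taxable = $1,470.00 − 3×$108.00 = $1,146.00
  7.41% × $1,146.00 = $84.92
Retirement Security Contribution: 3.6% × $1,470.00 = $52.92
Health Levy: 6% × $1,470.00 = $88.20
Disability Insurance: 0.7% × $1,470.00 = $10.29
Total withheld: $84.92 + $52.92 + $88.20 + $10.29 = $236.33
Net pay: $1,470.00 − $236.33 = $1,233.67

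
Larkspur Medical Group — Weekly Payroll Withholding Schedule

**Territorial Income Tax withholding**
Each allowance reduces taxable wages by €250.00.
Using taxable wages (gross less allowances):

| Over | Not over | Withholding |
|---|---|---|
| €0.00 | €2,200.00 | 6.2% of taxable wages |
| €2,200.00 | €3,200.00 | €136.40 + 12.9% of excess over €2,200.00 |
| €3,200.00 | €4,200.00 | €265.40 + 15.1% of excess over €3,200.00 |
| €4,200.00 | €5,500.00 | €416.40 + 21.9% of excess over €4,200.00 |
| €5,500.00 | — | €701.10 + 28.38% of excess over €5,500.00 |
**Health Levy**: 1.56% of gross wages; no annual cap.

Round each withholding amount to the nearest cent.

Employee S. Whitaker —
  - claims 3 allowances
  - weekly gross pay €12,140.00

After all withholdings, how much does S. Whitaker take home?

Territorial Income Tax: taxable = €12,140.00 − 3×€250.00 = €11,390.00
  €701.10 + 28.38% × (€11,390.00 − €5,500.00) = €701.10 + 28.38% × €5,890.00 = €2,372.68
Health Levy: 1.56% × €12,140.00 = €189.38
Total withheld: €2,372.68 + €189.38 = €2,562.06
Net pay: €12,140.00 − €2,562.06 = €9,577.94

€9,577.94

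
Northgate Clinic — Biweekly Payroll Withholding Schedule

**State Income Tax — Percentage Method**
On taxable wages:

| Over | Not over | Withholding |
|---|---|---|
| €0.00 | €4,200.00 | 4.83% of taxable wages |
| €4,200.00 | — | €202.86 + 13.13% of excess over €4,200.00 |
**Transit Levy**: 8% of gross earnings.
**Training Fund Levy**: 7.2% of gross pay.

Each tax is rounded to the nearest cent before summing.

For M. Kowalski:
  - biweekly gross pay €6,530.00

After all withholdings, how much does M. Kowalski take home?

State Income Tax: taxable = €6,530.00
  €202.86 + 13.13% × (€6,530.00 − €4,200.00) = €202.86 + 13.13% × €2,330.00 = €508.79
Transit Levy: 8% × €6,530.00 = €522.40
Training Fund Levy: 7.2% × €6,530.00 = €470.16
Total withheld: €508.79 + €522.40 + €470.16 = €1,501.35
Net pay: €6,530.00 − €1,501.35 = €5,028.65

€5,028.65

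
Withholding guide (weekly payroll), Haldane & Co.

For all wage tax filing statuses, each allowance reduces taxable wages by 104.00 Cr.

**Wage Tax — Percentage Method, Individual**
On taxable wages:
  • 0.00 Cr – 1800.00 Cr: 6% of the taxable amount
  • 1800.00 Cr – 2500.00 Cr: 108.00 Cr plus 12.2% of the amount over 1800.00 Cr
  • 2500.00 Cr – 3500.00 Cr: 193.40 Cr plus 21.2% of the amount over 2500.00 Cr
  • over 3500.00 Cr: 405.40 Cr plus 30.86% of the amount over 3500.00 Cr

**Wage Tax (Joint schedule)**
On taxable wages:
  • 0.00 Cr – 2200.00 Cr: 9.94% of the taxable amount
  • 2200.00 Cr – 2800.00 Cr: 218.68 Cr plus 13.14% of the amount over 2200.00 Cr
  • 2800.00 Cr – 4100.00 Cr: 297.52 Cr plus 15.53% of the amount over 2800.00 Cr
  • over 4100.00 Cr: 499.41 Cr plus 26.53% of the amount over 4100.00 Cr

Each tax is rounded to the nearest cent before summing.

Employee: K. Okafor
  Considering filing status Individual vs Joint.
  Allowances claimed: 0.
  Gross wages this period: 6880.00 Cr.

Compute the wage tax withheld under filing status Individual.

1448.47 Cr

Wage Tax (Individual): taxable = 6880.00 Cr
  405.40 Cr + 30.86% × (6880.00 Cr − 3500.00 Cr) = 405.40 Cr + 30.86% × 3380.00 Cr = 1448.47 Cr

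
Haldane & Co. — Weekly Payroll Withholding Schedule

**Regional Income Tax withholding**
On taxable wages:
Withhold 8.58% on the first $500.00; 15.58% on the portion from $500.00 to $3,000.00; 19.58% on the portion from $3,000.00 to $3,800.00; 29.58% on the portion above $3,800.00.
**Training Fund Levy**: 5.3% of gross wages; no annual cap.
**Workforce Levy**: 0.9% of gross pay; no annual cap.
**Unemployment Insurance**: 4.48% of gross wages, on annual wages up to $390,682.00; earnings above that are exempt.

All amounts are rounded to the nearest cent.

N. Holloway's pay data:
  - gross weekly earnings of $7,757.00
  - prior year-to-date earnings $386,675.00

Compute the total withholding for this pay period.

$2,419.96

Regional Income Tax: taxable = $7,757.00
  $589.04 + 29.58% × ($7,757.00 − $3,800.00) = $589.04 + 29.58% × $3,957.00 = $1,759.52
Training Fund Levy: 5.3% × $7,757.00 = $411.12
Workforce Levy: 0.9% × $7,757.00 = $69.81
Unemployment Insurance: cap $390,682.00 − YTD $386,675.00 = $4,007.00 subject; 4.48% × $4,007.00 = $179.51
Total: $1,759.52 + $411.12 + $69.81 + $179.51 = $2,419.96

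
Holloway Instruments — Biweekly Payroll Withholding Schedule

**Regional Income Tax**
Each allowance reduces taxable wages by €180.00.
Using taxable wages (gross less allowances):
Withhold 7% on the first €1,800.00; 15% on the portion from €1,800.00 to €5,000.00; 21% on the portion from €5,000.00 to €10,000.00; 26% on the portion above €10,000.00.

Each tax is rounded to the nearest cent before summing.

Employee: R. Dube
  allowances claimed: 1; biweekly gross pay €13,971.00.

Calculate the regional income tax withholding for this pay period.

Regional Income Tax: taxable = €13,971.00 − 1×€180.00 = €13,791.00
  €1,656.00 + 26% × (€13,791.00 − €10,000.00) = €1,656.00 + 26% × €3,791.00 = €2,641.66

€2,641.66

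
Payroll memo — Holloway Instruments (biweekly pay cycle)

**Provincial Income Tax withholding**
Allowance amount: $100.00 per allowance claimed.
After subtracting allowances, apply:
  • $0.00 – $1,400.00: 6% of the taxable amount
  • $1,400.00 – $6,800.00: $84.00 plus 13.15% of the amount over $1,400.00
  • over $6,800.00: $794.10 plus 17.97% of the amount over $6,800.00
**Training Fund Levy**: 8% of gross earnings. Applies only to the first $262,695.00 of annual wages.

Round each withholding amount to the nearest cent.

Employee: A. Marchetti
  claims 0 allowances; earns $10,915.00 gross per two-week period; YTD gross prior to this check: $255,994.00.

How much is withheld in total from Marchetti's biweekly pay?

$2,069.65

Provincial Income Tax: taxable = $10,915.00
  $794.10 + 17.97% × ($10,915.00 − $6,800.00) = $794.10 + 17.97% × $4,115.00 = $1,533.57
Training Fund Levy: cap $262,695.00 − YTD $255,994.00 = $6,701.00 subject; 8% × $6,701.00 = $536.08
Total: $1,533.57 + $536.08 = $2,069.65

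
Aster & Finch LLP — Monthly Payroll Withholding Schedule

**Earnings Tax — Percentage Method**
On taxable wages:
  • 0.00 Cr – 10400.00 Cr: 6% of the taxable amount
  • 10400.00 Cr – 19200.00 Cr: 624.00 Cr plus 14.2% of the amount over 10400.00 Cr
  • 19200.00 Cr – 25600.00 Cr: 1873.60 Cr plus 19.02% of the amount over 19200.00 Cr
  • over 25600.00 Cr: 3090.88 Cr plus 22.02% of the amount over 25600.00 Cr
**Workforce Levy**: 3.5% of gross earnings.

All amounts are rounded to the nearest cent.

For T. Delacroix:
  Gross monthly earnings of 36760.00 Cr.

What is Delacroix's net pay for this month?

Earnings Tax: taxable = 36760.00 Cr
  3090.88 Cr + 22.02% × (36760.00 Cr − 25600.00 Cr) = 3090.88 Cr + 22.02% × 11160.00 Cr = 5548.31 Cr
Workforce Levy: 3.5% × 36760.00 Cr = 1286.60 Cr
Total withheld: 5548.31 Cr + 1286.60 Cr = 6834.91 Cr
Net pay: 36760.00 Cr − 6834.91 Cr = 29925.09 Cr

29925.09 Cr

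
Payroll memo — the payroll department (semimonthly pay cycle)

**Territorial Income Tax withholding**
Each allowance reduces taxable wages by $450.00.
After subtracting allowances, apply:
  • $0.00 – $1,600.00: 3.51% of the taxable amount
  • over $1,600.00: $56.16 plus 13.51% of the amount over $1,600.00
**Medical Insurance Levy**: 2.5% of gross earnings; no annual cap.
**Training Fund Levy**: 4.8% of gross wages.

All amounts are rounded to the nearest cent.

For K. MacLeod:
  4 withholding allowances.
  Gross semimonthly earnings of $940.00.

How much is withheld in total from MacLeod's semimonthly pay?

Territorial Income Tax: taxable = $940.00 − 4×$450.00 = $-860.00
  Taxable ≤ 0 → $0.00
Medical Insurance Levy: 2.5% × $940.00 = $23.50
Training Fund Levy: 4.8% × $940.00 = $45.12
Total: $0.00 + $23.50 + $45.12 = $68.62

$68.62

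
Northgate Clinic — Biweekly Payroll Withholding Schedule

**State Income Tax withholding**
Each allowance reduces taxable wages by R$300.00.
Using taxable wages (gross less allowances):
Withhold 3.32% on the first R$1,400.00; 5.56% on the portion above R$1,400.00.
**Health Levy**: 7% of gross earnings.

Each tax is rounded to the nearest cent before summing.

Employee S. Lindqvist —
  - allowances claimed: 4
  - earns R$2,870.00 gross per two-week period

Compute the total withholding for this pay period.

R$262.39

State Income Tax: taxable = R$2,870.00 − 4×R$300.00 = R$1,670.00
  R$46.48 + 5.56% × (R$1,670.00 − R$1,400.00) = R$46.48 + 5.56% × R$270.00 = R$61.49
Health Levy: 7% × R$2,870.00 = R$200.90
Total: R$61.49 + R$200.90 = R$262.39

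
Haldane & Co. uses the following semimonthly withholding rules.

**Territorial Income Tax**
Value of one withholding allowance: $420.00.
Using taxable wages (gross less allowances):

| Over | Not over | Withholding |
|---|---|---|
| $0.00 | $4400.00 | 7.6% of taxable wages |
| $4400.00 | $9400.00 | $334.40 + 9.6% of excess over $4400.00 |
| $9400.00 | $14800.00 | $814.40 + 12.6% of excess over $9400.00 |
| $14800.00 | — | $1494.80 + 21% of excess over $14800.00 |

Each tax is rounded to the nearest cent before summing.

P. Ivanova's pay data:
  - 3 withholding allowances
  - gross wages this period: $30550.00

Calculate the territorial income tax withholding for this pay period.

$4537.70

Territorial Income Tax: taxable = $30550.00 − 3×$420.00 = $29290.00
  $1494.80 + 21% × ($29290.00 − $14800.00) = $1494.80 + 21% × $14490.00 = $4537.70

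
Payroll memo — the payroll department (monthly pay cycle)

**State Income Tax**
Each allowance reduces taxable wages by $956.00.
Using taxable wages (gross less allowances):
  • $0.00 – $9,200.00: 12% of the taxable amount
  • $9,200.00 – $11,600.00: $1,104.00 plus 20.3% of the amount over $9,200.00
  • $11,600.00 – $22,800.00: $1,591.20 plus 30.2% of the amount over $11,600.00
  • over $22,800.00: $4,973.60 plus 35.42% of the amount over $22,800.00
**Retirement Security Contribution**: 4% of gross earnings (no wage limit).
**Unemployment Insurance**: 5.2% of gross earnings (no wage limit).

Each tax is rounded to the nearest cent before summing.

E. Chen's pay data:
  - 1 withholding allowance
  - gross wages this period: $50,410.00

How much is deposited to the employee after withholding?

$31,357.83

State Income Tax: taxable = $50,410.00 − 1×$956.00 = $49,454.00
  $4,973.60 + 35.42% × ($49,454.00 − $22,800.00) = $4,973.60 + 35.42% × $26,654.00 = $14,414.45
Retirement Security Contribution: 4% × $50,410.00 = $2,016.40
Unemployment Insurance: 5.2% × $50,410.00 = $2,621.32
Total withheld: $14,414.45 + $2,016.40 + $2,621.32 = $19,052.17
Net pay: $50,410.00 − $19,052.17 = $31,357.83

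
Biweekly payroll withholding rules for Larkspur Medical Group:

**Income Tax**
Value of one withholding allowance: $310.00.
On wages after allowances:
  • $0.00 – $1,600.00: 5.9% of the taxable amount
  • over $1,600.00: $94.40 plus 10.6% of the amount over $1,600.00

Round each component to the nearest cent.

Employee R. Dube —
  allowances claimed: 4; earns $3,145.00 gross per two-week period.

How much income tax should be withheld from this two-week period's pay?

$126.73

Income Tax: taxable = $3,145.00 − 4×$310.00 = $1,905.00
  $94.40 + 10.6% × ($1,905.00 − $1,600.00) = $94.40 + 10.6% × $305.00 = $126.73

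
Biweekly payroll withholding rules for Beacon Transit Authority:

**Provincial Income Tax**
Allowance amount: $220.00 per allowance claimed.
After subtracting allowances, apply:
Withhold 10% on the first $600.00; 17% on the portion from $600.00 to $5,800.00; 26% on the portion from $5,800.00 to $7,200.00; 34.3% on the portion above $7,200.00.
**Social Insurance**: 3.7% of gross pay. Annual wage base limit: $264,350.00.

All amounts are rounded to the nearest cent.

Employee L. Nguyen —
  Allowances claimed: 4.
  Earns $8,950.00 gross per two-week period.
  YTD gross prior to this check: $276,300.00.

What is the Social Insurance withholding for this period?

$0.00

Social Insurance: YTD $276,300.00 ≥ cap $264,350.00 → $0.00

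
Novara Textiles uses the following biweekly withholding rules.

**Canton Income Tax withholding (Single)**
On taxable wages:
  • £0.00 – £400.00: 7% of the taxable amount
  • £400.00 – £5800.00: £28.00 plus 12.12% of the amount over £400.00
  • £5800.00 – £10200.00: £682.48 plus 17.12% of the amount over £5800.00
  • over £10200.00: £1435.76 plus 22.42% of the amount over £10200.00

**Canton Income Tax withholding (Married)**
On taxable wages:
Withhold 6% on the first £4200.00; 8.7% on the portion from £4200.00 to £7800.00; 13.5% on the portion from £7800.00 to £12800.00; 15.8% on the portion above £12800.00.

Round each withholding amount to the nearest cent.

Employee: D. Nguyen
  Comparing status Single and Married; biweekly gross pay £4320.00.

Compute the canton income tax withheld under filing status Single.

£503.10

Canton Income Tax (Single): taxable = £4320.00
  £28.00 + 12.12% × (£4320.00 − £400.00) = £28.00 + 12.12% × £3920.00 = £503.10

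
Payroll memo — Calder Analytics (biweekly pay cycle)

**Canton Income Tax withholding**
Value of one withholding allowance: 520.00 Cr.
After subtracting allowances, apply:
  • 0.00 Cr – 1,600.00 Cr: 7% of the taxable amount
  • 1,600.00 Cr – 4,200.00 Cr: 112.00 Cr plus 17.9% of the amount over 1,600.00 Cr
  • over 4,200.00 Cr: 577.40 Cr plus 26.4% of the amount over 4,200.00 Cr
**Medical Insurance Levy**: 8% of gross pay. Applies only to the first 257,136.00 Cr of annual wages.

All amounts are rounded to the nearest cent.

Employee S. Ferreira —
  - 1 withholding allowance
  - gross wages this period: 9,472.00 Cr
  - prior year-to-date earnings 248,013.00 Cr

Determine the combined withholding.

Canton Income Tax: taxable = 9,472.00 Cr − 1×520.00 Cr = 8,952.00 Cr
  577.40 Cr + 26.4% × (8,952.00 Cr − 4,200.00 Cr) = 577.40 Cr + 26.4% × 4,752.00 Cr = 1,831.93 Cr
Medical Insurance Levy: cap 257,136.00 Cr − YTD 248,013.00 Cr = 9,123.00 Cr subject; 8% × 9,123.00 Cr = 729.84 Cr
Total: 1,831.93 Cr + 729.84 Cr = 2,561.77 Cr

2,561.77 Cr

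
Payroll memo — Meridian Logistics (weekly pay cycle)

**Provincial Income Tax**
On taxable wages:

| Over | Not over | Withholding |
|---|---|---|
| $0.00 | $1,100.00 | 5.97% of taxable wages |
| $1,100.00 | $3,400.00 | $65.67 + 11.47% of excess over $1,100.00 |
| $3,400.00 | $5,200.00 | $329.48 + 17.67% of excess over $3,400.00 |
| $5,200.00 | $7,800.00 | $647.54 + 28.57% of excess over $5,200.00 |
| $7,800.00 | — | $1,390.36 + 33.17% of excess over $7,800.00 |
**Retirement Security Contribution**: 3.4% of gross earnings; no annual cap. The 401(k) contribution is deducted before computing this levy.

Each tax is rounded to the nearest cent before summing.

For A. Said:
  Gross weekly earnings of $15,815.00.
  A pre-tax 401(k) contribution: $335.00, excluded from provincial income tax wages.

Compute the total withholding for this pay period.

$4,464.14

Provincial Income Tax: taxable = $15,815.00 − $335.00 = $15,480.00
  $1,390.36 + 33.17% × ($15,480.00 − $7,800.00) = $1,390.36 + 33.17% × $7,680.00 = $3,937.82
Retirement Security Contribution: 3.4% × $15,480.00 = $526.32
Total: $3,937.82 + $526.32 = $4,464.14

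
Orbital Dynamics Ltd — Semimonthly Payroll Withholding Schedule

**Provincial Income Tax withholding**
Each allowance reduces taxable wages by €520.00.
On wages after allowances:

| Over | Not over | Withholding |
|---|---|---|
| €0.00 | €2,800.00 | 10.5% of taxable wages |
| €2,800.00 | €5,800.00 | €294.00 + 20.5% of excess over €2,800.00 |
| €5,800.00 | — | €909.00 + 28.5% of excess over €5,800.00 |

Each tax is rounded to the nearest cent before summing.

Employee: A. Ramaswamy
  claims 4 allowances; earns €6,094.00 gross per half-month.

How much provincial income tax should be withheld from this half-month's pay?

€542.87

Provincial Income Tax: taxable = €6,094.00 − 4×€520.00 = €4,014.00
  €294.00 + 20.5% × (€4,014.00 − €2,800.00) = €294.00 + 20.5% × €1,214.00 = €542.87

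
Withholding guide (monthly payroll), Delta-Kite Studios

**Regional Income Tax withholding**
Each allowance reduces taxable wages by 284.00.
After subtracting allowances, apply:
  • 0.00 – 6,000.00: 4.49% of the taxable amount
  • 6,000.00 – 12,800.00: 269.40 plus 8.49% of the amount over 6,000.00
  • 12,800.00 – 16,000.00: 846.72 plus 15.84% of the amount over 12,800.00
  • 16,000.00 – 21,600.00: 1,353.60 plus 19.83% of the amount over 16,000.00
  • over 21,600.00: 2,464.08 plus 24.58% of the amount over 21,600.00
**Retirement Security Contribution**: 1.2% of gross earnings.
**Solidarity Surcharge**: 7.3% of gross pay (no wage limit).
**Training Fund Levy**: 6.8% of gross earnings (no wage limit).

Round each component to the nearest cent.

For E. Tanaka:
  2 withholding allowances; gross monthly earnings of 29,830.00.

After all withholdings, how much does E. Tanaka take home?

Regional Income Tax: taxable = 29,830.00 − 2×284.00 = 29,262.00
  2,464.08 + 24.58% × (29,262.00 − 21,600.00) = 2,464.08 + 24.58% × 7,662.00 = 4,347.40
Retirement Security Contribution: 1.2% × 29,830.00 = 357.96
Solidarity Surcharge: 7.3% × 29,830.00 = 2,177.59
Training Fund Levy: 6.8% × 29,830.00 = 2,028.44
Total withheld: 4,347.40 + 357.96 + 2,177.59 + 2,028.44 = 8,911.39
Net pay: 29,830.00 − 8,911.39 = 20,918.61

20,918.61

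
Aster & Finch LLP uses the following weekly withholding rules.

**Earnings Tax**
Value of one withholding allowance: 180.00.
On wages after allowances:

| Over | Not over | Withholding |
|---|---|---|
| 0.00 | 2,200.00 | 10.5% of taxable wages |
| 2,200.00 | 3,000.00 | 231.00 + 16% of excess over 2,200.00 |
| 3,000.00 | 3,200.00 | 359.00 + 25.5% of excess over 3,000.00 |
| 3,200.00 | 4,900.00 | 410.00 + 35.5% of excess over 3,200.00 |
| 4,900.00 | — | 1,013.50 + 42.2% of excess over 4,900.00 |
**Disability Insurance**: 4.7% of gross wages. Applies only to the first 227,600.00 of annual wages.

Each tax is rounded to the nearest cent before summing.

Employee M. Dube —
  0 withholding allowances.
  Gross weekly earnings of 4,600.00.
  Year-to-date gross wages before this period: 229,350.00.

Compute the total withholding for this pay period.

Earnings Tax: taxable = 4,600.00
  410.00 + 35.5% × (4,600.00 − 3,200.00) = 410.00 + 35.5% × 1,400.00 = 907.00
Disability Insurance: YTD 229,350.00 ≥ cap 227,600.00 → 0.00
Total: 907.00 + 0.00 = 907.00

907.00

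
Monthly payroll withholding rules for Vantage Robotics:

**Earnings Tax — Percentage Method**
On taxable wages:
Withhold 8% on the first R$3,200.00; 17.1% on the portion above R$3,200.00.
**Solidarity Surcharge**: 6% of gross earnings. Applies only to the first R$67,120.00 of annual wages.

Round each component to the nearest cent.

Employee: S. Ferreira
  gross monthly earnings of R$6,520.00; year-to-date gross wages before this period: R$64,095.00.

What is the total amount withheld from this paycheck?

Earnings Tax: taxable = R$6,520.00
  R$256.00 + 17.1% × (R$6,520.00 − R$3,200.00) = R$256.00 + 17.1% × R$3,320.00 = R$823.72
Solidarity Surcharge: cap R$67,120.00 − YTD R$64,095.00 = R$3,025.00 subject; 6% × R$3,025.00 = R$181.50
Total: R$823.72 + R$181.50 = R$1,005.22

R$1,005.22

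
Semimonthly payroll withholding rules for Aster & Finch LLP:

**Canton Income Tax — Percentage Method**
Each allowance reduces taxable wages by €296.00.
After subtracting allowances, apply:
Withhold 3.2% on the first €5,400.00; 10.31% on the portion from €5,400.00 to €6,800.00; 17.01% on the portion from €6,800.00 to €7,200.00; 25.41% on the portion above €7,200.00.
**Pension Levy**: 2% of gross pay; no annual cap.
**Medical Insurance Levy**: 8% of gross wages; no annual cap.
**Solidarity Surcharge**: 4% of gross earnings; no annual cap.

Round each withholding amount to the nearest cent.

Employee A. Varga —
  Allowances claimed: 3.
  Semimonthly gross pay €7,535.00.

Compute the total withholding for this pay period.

€1,356.27

Canton Income Tax: taxable = €7,535.00 − 3×€296.00 = €6,647.00
  €172.80 + 10.31% × (€6,647.00 − €5,400.00) = €172.80 + 10.31% × €1,247.00 = €301.37
Pension Levy: 2% × €7,535.00 = €150.70
Medical Insurance Levy: 8% × €7,535.00 = €602.80
Solidarity Surcharge: 4% × €7,535.00 = €301.40
Total: €301.37 + €150.70 + €602.80 + €301.40 = €1,356.27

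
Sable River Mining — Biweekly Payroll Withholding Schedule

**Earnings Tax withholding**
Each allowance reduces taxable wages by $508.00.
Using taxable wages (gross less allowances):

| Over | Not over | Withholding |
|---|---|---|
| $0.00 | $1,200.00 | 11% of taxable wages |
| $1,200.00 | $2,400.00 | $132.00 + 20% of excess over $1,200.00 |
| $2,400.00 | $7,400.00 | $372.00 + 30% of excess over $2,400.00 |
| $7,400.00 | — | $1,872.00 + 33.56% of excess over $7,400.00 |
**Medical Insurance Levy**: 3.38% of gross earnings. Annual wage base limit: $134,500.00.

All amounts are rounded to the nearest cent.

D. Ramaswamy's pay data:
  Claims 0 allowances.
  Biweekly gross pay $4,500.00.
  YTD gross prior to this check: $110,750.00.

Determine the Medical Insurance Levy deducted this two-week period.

Medical Insurance Levy: 3.38% × $4,500.00 = $152.10

$152.10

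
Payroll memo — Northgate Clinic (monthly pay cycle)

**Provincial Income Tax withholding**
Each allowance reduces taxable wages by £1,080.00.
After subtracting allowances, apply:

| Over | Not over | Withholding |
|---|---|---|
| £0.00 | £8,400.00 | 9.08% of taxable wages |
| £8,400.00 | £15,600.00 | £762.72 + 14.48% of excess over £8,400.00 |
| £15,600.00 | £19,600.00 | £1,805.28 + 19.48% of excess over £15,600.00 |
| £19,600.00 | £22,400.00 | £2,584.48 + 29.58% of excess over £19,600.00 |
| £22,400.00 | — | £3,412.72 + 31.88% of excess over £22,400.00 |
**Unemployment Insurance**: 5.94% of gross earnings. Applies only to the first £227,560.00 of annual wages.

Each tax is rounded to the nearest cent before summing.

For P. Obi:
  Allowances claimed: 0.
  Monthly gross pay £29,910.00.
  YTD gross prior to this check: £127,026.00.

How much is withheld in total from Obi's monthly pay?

Provincial Income Tax: taxable = £29,910.00
  £3,412.72 + 31.88% × (£29,910.00 − £22,400.00) = £3,412.72 + 31.88% × £7,510.00 = £5,806.91
Unemployment Insurance: 5.94% × £29,910.00 = £1,776.65
Total: £5,806.91 + £1,776.65 = £7,583.56

£7,583.56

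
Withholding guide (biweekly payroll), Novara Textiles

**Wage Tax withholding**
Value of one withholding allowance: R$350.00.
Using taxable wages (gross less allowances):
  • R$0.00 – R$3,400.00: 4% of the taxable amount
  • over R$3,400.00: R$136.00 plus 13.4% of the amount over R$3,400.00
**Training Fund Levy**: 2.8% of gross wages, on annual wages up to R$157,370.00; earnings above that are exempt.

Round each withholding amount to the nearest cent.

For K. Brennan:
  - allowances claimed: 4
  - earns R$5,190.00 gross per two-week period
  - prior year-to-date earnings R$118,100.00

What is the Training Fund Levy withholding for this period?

Training Fund Levy: 2.8% × R$5,190.00 = R$145.32

R$145.32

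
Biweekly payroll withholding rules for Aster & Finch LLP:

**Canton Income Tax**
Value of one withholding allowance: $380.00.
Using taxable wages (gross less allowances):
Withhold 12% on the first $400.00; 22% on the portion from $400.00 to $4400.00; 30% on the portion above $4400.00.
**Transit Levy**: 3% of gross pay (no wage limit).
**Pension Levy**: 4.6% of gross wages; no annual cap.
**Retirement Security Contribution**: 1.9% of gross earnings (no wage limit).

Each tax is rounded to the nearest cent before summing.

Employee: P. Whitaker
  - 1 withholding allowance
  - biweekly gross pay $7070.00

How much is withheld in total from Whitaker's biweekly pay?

$2286.65

Canton Income Tax: taxable = $7070.00 − 1×$380.00 = $6690.00
  $928.00 + 30% × ($6690.00 − $4400.00) = $928.00 + 30% × $2290.00 = $1615.00
Transit Levy: 3% × $7070.00 = $212.10
Pension Levy: 4.6% × $7070.00 = $325.22
Retirement Security Contribution: 1.9% × $7070.00 = $134.33
Total: $1615.00 + $212.10 + $325.22 + $134.33 = $2286.65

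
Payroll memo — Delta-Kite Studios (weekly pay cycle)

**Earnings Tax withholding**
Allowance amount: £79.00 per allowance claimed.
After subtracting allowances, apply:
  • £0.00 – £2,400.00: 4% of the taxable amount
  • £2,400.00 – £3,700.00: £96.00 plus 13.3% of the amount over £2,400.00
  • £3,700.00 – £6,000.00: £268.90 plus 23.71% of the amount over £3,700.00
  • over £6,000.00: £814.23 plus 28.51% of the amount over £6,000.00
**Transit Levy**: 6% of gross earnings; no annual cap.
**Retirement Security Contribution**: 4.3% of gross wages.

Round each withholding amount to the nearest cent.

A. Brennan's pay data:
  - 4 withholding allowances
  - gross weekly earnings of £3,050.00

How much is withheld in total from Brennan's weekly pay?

Earnings Tax: taxable = £3,050.00 − 4×£79.00 = £2,734.00
  £96.00 + 13.3% × (£2,734.00 − £2,400.00) = £96.00 + 13.3% × £334.00 = £140.42
Transit Levy: 6% × £3,050.00 = £183.00
Retirement Security Contribution: 4.3% × £3,050.00 = £131.15
Total: £140.42 + £183.00 + £131.15 = £454.57

£454.57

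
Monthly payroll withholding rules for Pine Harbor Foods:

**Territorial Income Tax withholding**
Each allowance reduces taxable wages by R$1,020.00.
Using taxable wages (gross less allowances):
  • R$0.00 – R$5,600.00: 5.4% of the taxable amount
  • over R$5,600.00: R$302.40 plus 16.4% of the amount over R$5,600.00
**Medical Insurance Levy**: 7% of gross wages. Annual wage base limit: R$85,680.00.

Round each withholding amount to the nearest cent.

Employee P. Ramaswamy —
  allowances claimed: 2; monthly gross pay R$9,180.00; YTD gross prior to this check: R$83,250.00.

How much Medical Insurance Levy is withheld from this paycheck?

R$170.10

Medical Insurance Levy: cap R$85,680.00 − YTD R$83,250.00 = R$2,430.00 subject; 7% × R$2,430.00 = R$170.10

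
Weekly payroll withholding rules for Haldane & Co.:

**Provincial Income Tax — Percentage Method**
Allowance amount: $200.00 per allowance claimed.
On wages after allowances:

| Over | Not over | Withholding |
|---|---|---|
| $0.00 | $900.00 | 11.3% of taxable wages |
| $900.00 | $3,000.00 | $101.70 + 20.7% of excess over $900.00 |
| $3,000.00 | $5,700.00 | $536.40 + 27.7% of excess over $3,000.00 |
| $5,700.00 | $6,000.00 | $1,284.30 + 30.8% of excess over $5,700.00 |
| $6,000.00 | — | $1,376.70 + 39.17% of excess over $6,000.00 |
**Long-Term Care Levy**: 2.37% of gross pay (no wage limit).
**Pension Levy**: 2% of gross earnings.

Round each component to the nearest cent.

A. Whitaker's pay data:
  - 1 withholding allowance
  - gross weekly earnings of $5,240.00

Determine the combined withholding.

Provincial Income Tax: taxable = $5,240.00 − 1×$200.00 = $5,040.00
  $536.40 + 27.7% × ($5,040.00 − $3,000.00) = $536.40 + 27.7% × $2,040.00 = $1,101.48
Long-Term Care Levy: 2.37% × $5,240.00 = $124.19
Pension Levy: 2% × $5,240.00 = $104.80
Total: $1,101.48 + $124.19 + $104.80 = $1,330.47

$1,330.47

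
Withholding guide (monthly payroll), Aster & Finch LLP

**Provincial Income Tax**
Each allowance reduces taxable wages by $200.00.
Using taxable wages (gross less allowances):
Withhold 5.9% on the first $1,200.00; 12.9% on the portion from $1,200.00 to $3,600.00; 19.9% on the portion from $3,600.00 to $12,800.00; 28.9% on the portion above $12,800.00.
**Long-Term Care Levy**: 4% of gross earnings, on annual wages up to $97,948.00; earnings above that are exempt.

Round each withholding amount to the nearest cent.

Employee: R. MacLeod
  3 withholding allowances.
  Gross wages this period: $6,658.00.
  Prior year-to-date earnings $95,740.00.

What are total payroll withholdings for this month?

Provincial Income Tax: taxable = $6,658.00 − 3×$200.00 = $6,058.00
  $380.40 + 19.9% × ($6,058.00 − $3,600.00) = $380.40 + 19.9% × $2,458.00 = $869.54
Long-Term Care Levy: cap $97,948.00 − YTD $95,740.00 = $2,208.00 subject; 4% × $2,208.00 = $88.32
Total: $869.54 + $88.32 = $957.86

$957.86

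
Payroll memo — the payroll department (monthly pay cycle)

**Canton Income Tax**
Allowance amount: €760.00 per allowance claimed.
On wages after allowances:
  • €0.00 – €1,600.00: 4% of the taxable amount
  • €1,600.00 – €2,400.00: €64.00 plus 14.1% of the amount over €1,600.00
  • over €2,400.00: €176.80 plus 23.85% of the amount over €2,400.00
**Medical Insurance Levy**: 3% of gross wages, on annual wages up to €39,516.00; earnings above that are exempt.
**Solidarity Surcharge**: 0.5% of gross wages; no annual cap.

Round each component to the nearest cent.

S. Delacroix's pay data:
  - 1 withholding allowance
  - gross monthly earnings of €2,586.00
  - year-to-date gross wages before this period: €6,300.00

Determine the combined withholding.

€186.38

Canton Income Tax: taxable = €2,586.00 − 1×€760.00 = €1,826.00
  €64.00 + 14.1% × (€1,826.00 − €1,600.00) = €64.00 + 14.1% × €226.00 = €95.87
Medical Insurance Levy: 3% × €2,586.00 = €77.58
Solidarity Surcharge: 0.5% × €2,586.00 = €12.93
Total: €95.87 + €77.58 + €12.93 = €186.38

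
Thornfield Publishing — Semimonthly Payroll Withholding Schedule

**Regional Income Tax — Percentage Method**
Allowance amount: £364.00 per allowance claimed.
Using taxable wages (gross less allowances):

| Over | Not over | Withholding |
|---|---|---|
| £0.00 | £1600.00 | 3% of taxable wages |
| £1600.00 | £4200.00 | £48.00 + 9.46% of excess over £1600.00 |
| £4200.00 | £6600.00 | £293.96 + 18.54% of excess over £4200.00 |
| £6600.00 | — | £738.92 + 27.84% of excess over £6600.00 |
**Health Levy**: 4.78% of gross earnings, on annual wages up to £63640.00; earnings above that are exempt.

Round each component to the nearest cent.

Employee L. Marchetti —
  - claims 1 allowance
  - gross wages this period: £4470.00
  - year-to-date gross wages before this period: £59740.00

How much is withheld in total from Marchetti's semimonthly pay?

Regional Income Tax: taxable = £4470.00 − 1×£364.00 = £4106.00
  £48.00 + 9.46% × (£4106.00 − £1600.00) = £48.00 + 9.46% × £2506.00 = £285.07
Health Levy: cap £63640.00 − YTD £59740.00 = £3900.00 subject; 4.78% × £3900.00 = £186.42
Total: £285.07 + £186.42 = £471.49

£471.49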